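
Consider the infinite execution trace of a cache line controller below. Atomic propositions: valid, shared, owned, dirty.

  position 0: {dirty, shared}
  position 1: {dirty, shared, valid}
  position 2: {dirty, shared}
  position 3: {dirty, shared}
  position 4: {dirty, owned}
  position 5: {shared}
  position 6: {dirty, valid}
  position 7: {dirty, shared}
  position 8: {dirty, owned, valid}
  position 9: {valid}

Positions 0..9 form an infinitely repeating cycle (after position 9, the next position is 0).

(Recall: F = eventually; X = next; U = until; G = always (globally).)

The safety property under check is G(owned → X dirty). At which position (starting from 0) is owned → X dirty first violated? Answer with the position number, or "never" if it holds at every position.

Check owned → X dirty at each position in order: 0 ✓, 1 ✓, 2 ✓, 3 ✓.
At position 4 the labels are {dirty, owned} and the next position 5 has {shared}, so owned → X dirty is false there. This is the first violation.

4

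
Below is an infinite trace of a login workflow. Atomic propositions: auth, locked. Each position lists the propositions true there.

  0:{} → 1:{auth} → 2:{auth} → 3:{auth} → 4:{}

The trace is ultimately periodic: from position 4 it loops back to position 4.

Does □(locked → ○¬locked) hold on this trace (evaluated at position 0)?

locked → ○¬locked holds at every position 0..4, and those are all positions ever visited, so □(locked → ○¬locked) holds.

Holds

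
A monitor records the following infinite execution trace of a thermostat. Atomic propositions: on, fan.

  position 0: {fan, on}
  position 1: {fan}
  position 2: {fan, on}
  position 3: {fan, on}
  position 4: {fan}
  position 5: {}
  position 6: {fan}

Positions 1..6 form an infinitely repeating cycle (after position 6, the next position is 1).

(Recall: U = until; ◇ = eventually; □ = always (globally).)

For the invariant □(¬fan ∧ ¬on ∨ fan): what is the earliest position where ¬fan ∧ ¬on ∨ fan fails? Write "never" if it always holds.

never

¬fan ∧ ¬on ∨ fan holds at every position 0..6, and those are all the positions the trace ever visits, so the invariant □(¬fan ∧ ¬on ∨ fan) is never violated.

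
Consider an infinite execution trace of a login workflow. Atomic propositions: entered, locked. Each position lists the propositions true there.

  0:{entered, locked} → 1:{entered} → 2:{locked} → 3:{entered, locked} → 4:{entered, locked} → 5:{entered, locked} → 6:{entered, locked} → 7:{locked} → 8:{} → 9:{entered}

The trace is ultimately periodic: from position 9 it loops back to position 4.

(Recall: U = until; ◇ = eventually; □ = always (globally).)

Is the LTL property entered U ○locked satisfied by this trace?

Yes

Walking from position 0: ○locked first holds at position 1, and entered holds at every earlier position along the way, so entered U ○locked holds.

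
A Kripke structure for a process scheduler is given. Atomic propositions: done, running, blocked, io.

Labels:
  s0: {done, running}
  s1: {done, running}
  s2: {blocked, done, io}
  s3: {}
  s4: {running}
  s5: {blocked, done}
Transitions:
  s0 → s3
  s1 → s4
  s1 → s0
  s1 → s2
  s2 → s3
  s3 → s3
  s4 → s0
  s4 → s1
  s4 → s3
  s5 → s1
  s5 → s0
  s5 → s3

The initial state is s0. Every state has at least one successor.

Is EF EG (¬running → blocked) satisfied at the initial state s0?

Violated

States satisfying EG (¬running → blocked): {s1, s4, s5}.
States satisfying EF EG (¬running → blocked): {s1, s4, s5}.
No suitable path/successor from s0 witnesses the formula.
s0 ∉ Sat(EF EG (¬running → blocked)).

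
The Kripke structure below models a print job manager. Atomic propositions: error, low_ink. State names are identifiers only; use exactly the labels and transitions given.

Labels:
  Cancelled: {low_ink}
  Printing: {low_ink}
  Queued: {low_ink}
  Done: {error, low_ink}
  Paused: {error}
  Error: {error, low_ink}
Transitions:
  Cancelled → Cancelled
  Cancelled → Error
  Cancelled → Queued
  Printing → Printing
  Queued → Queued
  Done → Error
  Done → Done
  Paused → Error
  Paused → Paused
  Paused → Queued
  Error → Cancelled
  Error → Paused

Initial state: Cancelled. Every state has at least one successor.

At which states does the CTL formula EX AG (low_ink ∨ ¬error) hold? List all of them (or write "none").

{Cancelled, Printing, Queued, Paused}

States satisfying AG (low_ink ∨ ¬error): {Printing, Queued}.
States satisfying EX AG (low_ink ∨ ¬error): {Cancelled, Printing, Queued, Paused}.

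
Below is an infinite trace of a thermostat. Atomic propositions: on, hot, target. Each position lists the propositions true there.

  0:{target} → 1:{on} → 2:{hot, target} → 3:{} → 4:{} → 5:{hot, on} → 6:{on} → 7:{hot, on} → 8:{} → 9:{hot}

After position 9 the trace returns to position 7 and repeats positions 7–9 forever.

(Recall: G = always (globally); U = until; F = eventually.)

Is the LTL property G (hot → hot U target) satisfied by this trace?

Does not hold

hot → hot U target must hold at every position from 0 onward. It fails at position 5, so G (hot → hot U target) is false.
Positions where hot holds: 2, 5, 7, 9.
Check hot U target at each: 2→ok, 5→fails, 7→fails, 9→fails.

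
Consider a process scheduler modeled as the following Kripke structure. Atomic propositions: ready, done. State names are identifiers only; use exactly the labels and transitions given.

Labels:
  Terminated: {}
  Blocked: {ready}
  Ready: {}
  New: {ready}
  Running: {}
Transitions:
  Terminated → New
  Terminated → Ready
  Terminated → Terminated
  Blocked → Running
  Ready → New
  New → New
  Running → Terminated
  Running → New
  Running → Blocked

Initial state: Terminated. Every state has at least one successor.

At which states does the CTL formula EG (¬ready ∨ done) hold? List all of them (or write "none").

{Terminated, Running}

States satisfying ¬ready ∨ done: {Terminated, Ready, Running}.
States satisfying EG (¬ready ∨ done): {Terminated, Running}.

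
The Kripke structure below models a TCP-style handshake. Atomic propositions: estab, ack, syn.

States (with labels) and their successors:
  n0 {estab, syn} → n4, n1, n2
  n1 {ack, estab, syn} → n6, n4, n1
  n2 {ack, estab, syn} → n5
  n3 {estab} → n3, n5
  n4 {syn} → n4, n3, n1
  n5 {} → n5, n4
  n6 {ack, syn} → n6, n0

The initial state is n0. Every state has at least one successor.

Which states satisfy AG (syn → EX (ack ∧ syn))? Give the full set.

States satisfying syn → EX (ack ∧ syn): {n0, n1, n3, n4, n5, n6}.
States satisfying AG (syn → EX (ack ∧ syn)): ∅.

none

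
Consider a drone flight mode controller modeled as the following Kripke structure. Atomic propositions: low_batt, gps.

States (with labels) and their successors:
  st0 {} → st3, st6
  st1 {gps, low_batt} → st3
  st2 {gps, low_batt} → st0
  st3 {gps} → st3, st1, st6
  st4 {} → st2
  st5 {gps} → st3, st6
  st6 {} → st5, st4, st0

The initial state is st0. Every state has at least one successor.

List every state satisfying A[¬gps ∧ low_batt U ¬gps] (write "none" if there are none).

{st0, st4, st6}

States satisfying ¬gps ∧ low_batt: ∅.
States satisfying ¬gps: {st0, st4, st6}.
States satisfying A[¬gps ∧ low_batt U ¬gps]: {st0, st4, st6}.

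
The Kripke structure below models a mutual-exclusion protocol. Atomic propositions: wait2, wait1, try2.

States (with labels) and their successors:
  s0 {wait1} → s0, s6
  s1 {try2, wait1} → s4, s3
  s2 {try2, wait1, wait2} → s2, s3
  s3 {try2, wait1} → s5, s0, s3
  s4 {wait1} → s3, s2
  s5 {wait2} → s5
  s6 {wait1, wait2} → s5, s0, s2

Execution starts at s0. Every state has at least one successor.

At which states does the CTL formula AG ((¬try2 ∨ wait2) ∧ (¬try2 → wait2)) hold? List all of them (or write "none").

States satisfying (¬try2 ∨ wait2) ∧ (¬try2 → wait2): {s2, s5, s6}.
States satisfying AG ((¬try2 ∨ wait2) ∧ (¬try2 → wait2)): {s5}.

{s5}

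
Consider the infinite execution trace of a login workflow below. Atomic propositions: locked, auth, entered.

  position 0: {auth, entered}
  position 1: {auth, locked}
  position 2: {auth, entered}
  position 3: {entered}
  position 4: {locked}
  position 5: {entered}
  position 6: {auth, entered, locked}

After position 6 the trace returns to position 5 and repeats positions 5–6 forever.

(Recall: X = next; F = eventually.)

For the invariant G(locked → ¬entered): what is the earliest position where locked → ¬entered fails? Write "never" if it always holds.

Check locked → ¬entered at each position in order: 0 ✓, 1 ✓, 2 ✓, 3 ✓, 4 ✓, 5 ✓.
At position 6 the labels are {auth, entered, locked}, so locked → ¬entered is false there. This is the first violation.

6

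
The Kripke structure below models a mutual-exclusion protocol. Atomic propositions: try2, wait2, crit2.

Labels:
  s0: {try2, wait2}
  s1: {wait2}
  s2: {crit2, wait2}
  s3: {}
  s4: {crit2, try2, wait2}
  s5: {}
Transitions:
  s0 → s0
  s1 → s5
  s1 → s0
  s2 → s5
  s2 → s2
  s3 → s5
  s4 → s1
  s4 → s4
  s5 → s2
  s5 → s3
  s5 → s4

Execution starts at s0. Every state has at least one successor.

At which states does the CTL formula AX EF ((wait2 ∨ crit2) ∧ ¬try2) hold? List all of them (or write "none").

States satisfying EF ((wait2 ∨ crit2) ∧ ¬try2): {s1, s2, s3, s4, s5}.
States satisfying AX EF ((wait2 ∨ crit2) ∧ ¬try2): {s2, s3, s4, s5}.

{s2, s3, s4, s5}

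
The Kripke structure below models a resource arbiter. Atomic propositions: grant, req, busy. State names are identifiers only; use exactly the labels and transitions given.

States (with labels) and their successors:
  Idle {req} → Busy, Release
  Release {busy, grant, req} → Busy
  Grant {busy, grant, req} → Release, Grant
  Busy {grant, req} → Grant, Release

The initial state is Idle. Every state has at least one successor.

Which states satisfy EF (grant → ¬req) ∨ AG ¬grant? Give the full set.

{Idle}

States satisfying grant → ¬req: {Idle}.
States satisfying EF (grant → ¬req): {Idle}.
States satisfying ¬grant: {Idle}.
States satisfying AG ¬grant: ∅.
States satisfying EF (grant → ¬req) ∨ AG ¬grant: {Idle}.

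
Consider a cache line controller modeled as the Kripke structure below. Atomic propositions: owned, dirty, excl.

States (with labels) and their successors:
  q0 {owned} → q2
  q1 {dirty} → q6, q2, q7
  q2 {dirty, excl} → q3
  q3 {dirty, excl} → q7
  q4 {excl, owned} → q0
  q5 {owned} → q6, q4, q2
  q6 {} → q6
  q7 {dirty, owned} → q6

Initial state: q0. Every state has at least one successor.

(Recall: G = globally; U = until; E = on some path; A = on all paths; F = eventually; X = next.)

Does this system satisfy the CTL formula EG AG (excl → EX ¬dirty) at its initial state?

Does not hold

States satisfying AG (excl → EX ¬dirty): {q6, q7}.
States satisfying EG AG (excl → EX ¬dirty): {q6, q7}.
No suitable path/successor from q0 witnesses the formula.
q0 ∉ Sat(EG AG (excl → EX ¬dirty)).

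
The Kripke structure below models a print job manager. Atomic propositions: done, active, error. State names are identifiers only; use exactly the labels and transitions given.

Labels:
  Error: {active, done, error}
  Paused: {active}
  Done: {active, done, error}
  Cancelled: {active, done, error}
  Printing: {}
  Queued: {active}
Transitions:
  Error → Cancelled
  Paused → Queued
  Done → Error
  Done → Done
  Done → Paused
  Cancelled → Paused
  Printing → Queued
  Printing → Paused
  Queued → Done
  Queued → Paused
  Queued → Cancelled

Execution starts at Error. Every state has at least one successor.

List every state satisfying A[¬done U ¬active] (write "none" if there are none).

{Printing}

States satisfying ¬done: {Paused, Printing, Queued}.
States satisfying ¬active: {Printing}.
States satisfying A[¬done U ¬active]: {Printing}.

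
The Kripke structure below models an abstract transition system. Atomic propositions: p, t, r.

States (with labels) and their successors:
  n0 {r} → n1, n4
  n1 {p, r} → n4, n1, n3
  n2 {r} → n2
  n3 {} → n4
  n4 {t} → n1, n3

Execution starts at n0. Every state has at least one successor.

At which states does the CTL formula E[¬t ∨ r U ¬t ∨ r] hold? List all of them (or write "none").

{n0, n1, n2, n3}

States satisfying ¬t ∨ r: {n0, n1, n2, n3}.
States satisfying E[¬t ∨ r U ¬t ∨ r]: {n0, n1, n2, n3}.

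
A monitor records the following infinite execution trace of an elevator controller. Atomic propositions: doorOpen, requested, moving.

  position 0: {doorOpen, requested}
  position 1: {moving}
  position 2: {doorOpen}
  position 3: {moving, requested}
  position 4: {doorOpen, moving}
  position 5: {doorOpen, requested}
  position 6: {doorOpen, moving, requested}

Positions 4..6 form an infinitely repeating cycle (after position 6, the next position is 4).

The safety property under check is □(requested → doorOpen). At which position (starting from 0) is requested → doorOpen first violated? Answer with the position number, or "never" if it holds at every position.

3

Check requested → doorOpen at each position in order: 0 ✓, 1 ✓, 2 ✓.
At position 3 the labels are {moving, requested}, so requested → doorOpen is false there. This is the first violation.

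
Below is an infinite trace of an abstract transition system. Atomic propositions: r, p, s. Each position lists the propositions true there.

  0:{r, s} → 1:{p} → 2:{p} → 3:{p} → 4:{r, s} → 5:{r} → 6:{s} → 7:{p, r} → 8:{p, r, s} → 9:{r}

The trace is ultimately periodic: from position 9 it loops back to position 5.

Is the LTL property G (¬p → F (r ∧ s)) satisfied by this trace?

¬p → F (r ∧ s) holds at every position 0..9, and those are all positions ever visited, so G (¬p → F (r ∧ s)) holds.
Positions where ¬p holds: 0, 4, 5, 6, 9.
Check F (r ∧ s) at each: 0→ok, 4→ok, 5→ok, 6→ok, 9→ok.

Holds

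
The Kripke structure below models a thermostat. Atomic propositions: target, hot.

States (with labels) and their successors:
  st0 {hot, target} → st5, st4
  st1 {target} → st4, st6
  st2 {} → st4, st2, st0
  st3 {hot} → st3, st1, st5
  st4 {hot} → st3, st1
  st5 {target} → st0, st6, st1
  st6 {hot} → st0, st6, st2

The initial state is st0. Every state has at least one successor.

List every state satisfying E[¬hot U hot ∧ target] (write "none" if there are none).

States satisfying ¬hot: {st1, st2, st5}.
States satisfying hot ∧ target: {st0}.
States satisfying E[¬hot U hot ∧ target]: {st0, st2, st5}.

{st0, st2, st5}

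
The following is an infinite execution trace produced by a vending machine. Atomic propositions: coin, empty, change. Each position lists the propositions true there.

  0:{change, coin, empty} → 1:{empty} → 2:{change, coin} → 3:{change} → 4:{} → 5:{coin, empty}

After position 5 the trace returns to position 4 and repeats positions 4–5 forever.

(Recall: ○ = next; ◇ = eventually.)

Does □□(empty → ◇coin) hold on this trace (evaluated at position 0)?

□(empty → ◇coin) holds at every position 0..5, and those are all positions ever visited, so □□(empty → ◇coin) holds.

Satisfied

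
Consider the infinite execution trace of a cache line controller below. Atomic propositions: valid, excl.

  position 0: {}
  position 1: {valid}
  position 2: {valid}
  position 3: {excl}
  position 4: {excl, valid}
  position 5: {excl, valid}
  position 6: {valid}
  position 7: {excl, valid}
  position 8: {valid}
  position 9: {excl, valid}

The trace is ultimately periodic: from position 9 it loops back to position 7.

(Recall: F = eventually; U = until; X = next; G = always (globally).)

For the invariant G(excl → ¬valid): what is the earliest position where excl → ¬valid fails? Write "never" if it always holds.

4

Check excl → ¬valid at each position in order: 0 ✓, 1 ✓, 2 ✓, 3 ✓.
At position 4 the labels are {excl, valid}, so excl → ¬valid is false there. This is the first violation.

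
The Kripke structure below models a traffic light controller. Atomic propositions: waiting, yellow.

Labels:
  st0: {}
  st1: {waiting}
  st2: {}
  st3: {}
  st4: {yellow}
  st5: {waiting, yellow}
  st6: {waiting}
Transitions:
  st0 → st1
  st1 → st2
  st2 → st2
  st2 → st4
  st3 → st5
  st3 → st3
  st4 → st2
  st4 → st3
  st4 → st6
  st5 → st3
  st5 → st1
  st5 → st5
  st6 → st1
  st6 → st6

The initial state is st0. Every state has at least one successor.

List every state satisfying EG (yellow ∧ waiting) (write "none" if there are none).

States satisfying yellow ∧ waiting: {st5}.
States satisfying EG (yellow ∧ waiting): {st5}.

{st5}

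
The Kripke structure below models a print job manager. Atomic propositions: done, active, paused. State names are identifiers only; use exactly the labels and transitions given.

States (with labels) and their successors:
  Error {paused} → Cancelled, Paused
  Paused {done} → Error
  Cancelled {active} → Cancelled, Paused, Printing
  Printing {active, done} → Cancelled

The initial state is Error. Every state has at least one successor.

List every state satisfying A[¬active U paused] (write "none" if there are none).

States satisfying ¬active: {Error, Paused}.
States satisfying paused: {Error}.
States satisfying A[¬active U paused]: {Error, Paused}.

{Error, Paused}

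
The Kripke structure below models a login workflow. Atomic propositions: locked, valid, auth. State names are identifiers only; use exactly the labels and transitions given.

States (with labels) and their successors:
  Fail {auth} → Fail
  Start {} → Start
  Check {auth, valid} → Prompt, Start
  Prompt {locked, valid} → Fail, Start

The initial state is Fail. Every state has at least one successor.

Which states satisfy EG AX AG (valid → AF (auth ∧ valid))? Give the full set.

States satisfying AX AG (valid → AF (auth ∧ valid)): {Fail, Start, Prompt}.
States satisfying EG AX AG (valid → AF (auth ∧ valid)): {Fail, Start, Prompt}.

{Fail, Start, Prompt}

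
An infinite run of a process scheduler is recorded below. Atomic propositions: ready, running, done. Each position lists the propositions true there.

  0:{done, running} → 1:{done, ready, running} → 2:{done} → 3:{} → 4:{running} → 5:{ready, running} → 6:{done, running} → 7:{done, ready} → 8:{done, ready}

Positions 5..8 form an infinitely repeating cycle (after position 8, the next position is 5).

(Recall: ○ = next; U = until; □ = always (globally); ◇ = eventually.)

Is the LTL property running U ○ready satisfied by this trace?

Walking from position 0: ○ready first holds at position 0, and running holds at every earlier position along the way, so running U ○ready holds.

Yes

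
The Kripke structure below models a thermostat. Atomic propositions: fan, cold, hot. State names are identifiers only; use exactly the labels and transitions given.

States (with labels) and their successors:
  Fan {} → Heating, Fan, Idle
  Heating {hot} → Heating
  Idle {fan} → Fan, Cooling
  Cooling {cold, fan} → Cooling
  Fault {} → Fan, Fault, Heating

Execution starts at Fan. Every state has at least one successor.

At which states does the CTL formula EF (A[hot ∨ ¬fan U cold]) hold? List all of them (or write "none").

{Fan, Idle, Cooling, Fault}

States satisfying A[hot ∨ ¬fan U cold]: {Cooling}.
States satisfying EF (A[hot ∨ ¬fan U cold]): {Fan, Idle, Cooling, Fault}.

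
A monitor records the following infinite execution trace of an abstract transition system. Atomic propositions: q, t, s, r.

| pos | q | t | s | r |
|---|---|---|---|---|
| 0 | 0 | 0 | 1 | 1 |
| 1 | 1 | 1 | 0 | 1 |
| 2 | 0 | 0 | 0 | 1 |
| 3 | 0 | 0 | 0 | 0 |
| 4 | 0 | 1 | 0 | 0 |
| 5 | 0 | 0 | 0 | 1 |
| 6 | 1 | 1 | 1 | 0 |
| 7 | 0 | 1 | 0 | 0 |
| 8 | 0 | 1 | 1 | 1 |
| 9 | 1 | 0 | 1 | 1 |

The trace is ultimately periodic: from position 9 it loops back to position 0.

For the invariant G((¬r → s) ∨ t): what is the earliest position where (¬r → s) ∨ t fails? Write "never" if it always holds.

3

Check (¬r → s) ∨ t at each position in order: 0 ✓, 1 ✓, 2 ✓.
At position 3 the labels are {}, so (¬r → s) ∨ t is false there. This is the first violation.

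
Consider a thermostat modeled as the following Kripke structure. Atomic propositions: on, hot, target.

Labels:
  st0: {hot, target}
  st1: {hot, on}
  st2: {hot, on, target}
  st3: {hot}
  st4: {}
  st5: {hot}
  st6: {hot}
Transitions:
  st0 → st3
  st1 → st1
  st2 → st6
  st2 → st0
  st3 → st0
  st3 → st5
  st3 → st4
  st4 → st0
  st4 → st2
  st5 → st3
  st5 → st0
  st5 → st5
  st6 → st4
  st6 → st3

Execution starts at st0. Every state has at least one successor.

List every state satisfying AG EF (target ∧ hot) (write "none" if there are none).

States satisfying EF (target ∧ hot): {st0, st2, st3, st4, st5, st6}.
States satisfying AG EF (target ∧ hot): {st0, st2, st3, st4, st5, st6}.

{st0, st2, st3, st4, st5, st6}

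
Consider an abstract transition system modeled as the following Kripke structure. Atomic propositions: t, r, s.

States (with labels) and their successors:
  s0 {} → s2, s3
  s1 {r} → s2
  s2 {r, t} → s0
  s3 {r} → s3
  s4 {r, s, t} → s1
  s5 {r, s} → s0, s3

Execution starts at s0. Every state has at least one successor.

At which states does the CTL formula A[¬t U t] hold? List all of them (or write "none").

States satisfying ¬t: {s0, s1, s3, s5}.
States satisfying t: {s2, s4}.
States satisfying A[¬t U t]: {s1, s2, s4}.

{s1, s2, s4}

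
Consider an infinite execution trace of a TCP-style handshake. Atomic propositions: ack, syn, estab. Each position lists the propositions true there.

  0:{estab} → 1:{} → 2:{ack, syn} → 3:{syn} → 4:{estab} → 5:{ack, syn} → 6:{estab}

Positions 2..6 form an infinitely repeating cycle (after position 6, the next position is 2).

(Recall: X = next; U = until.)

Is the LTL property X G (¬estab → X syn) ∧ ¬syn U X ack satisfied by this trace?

Violated

The position after 0 is 1; G (¬estab → X syn) is false there.
Walking from position 0: X ack first holds at position 1, and ¬syn holds at every earlier position along the way, so ¬syn U X ack holds.
At position 0: X G (¬estab → X syn) is false; ¬syn U X ack is true; so X G (¬estab → X syn) ∧ ¬syn U X ack is false.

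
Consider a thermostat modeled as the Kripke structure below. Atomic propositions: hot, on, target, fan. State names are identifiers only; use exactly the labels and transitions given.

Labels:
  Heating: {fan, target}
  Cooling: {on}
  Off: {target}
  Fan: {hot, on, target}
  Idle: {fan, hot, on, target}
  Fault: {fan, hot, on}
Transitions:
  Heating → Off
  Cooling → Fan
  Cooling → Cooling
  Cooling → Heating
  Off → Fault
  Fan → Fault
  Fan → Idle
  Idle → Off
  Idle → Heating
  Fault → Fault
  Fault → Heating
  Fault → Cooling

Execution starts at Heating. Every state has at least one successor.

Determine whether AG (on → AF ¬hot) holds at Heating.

States satisfying on → AF ¬hot: {Heating, Cooling, Off, Idle}.
States satisfying AG (on → AF ¬hot): ∅.
Fan is reachable from Heating and violates on → AF ¬hot, so AG fails at Heating.
Heating ∉ Sat(AG (on → AF ¬hot)).

Does not hold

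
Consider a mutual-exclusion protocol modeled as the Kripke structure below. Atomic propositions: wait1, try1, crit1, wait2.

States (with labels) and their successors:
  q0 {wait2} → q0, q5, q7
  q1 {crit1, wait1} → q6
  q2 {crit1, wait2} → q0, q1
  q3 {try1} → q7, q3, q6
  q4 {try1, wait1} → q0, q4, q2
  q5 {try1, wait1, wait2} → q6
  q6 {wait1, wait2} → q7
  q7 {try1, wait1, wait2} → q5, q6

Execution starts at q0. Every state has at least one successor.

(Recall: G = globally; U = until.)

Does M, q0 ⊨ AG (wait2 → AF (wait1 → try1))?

States satisfying wait2 → AF (wait1 → try1): {q0, q1, q2, q3, q4, q5, q6, q7}.
States satisfying AG (wait2 → AF (wait1 → try1)): {q0, q1, q2, q3, q4, q5, q6, q7}.
Every state reachable from q0 satisfies wait2 → AF (wait1 → try1).
q0 ∈ Sat(AG (wait2 → AF (wait1 → try1))).

Holds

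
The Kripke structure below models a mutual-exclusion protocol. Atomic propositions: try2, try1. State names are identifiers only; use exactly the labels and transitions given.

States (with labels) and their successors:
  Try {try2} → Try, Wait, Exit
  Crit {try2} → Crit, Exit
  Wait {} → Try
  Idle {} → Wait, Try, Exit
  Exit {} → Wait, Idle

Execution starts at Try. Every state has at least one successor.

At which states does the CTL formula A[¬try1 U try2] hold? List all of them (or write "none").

States satisfying ¬try1: {Try, Crit, Wait, Idle, Exit}.
States satisfying try2: {Try, Crit}.
States satisfying A[¬try1 U try2]: {Try, Crit, Wait}.

{Try, Crit, Wait}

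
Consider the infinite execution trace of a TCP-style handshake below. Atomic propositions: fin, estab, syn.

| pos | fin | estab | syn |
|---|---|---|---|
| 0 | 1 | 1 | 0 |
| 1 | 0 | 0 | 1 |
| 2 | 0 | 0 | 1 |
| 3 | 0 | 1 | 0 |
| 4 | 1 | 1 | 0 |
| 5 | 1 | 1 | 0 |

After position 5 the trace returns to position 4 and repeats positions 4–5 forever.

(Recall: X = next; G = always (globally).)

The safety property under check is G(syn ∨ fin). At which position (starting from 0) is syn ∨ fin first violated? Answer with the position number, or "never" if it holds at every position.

Check syn ∨ fin at each position in order: 0 ✓, 1 ✓, 2 ✓.
At position 3 the labels are {estab}, so syn ∨ fin is false there. This is the first violation.

3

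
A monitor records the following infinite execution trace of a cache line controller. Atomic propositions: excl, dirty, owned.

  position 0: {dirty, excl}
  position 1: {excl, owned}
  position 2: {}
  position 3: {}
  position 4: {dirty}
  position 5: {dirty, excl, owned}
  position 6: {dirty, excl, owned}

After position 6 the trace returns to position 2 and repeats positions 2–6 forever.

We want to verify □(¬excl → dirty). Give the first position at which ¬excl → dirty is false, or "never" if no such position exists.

Check ¬excl → dirty at each position in order: 0 ✓, 1 ✓.
At position 2 the labels are {}, so ¬excl → dirty is false there. This is the first violation.

2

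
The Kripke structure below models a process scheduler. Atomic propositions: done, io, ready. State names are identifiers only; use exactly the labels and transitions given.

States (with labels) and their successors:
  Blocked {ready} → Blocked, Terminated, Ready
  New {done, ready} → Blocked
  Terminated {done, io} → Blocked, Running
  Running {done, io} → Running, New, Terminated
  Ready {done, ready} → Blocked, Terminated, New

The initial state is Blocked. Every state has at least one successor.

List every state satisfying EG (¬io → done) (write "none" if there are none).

{Terminated, Running, Ready}

States satisfying ¬io → done: {New, Terminated, Running, Ready}.
States satisfying EG (¬io → done): {Terminated, Running, Ready}.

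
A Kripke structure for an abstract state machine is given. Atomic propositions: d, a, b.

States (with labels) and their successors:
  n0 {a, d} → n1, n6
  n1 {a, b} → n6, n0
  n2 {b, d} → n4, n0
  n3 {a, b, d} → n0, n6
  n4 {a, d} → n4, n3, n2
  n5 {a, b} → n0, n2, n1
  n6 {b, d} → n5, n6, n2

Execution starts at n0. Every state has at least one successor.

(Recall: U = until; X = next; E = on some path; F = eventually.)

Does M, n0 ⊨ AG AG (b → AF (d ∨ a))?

States satisfying AG (b → AF (d ∨ a)): {n0, n1, n2, n3, n4, n5, n6}.
States satisfying AG AG (b → AF (d ∨ a)): {n0, n1, n2, n3, n4, n5, n6}.
Every state reachable from n0 satisfies AG (b → AF (d ∨ a)).
n0 ∈ Sat(AG AG (b → AF (d ∨ a))).

Holds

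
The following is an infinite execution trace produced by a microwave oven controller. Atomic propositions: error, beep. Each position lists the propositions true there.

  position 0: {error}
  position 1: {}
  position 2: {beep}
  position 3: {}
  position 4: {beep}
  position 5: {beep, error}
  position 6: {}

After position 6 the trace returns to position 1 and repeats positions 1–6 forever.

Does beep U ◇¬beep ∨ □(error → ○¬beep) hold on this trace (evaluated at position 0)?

Satisfied

Walking from position 0: ◇¬beep first holds at position 0, and beep holds at every earlier position along the way, so beep U ◇¬beep holds.
error → ○¬beep holds at every position 0..6, and those are all positions ever visited, so □(error → ○¬beep) holds.
Positions where error holds: 0, 5.
Check ○¬beep at each: 0→ok, 5→ok.
At position 0: beep U ◇¬beep is true; □(error → ○¬beep) is true; so beep U ◇¬beep ∨ □(error → ○¬beep) is true.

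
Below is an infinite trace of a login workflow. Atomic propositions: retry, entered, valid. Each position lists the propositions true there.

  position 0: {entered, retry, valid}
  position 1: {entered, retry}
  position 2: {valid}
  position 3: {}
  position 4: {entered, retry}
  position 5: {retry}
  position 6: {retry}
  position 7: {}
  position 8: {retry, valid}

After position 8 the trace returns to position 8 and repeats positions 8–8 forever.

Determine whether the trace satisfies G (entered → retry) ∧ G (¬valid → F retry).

entered → retry holds at every position 0..8, and those are all positions ever visited, so G (entered → retry) holds.
Positions where entered holds: 0, 1, 4.
Check retry at each: 0→ok, 1→ok, 4→ok.
¬valid → F retry holds at every position 0..8, and those are all positions ever visited, so G (¬valid → F retry) holds.
Positions where ¬valid holds: 1, 3, 4, 5, 6, 7.
Check F retry at each: 1→ok, 3→ok, 4→ok, 5→ok, 6→ok, 7→ok.
At position 0: G (entered → retry) is true; G (¬valid → F retry) is true; so G (entered → retry) ∧ G (¬valid → F retry) is true.

Satisfied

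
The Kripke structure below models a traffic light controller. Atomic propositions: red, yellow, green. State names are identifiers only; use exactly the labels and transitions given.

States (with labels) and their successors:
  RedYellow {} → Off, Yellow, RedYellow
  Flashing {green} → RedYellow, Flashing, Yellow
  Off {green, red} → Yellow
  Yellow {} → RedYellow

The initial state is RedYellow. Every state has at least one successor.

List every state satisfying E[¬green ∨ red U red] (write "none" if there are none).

States satisfying ¬green ∨ red: {RedYellow, Off, Yellow}.
States satisfying red: {Off}.
States satisfying E[¬green ∨ red U red]: {RedYellow, Off, Yellow}.

{RedYellow, Off, Yellow}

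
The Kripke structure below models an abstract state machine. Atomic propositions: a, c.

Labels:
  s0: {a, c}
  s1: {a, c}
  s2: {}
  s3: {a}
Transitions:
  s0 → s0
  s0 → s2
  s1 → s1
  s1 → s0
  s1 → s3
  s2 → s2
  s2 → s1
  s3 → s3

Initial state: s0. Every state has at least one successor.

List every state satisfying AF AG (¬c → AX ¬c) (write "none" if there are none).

States satisfying AG (¬c → AX ¬c): {s3}.
States satisfying AF AG (¬c → AX ¬c): {s3}.

{s3}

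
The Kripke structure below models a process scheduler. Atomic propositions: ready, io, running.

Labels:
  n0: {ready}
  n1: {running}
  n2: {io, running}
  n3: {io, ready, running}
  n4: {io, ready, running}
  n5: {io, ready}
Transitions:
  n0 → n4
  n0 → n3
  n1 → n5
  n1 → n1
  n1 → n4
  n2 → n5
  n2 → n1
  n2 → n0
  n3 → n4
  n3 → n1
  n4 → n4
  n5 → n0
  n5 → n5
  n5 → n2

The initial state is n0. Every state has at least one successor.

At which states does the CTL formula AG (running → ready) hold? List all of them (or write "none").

{n4}

States satisfying running → ready: {n0, n3, n4, n5}.
States satisfying AG (running → ready): {n4}.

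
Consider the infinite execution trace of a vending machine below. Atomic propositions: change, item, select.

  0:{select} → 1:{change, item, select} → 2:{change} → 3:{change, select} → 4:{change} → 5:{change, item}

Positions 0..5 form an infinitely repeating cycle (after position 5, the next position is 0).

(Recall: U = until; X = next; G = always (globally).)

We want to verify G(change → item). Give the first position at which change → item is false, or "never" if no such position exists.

2

Check change → item at each position in order: 0 ✓, 1 ✓.
At position 2 the labels are {change}, so change → item is false there. This is the first violation.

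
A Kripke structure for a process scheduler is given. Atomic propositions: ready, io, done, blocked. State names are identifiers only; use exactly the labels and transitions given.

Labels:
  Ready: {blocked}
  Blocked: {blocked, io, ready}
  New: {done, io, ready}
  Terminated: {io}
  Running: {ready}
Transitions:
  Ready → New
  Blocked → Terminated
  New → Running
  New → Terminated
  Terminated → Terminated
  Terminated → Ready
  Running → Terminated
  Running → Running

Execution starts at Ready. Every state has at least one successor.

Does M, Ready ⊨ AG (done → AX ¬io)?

States satisfying done → AX ¬io: {Ready, Blocked, Terminated, Running}.
States satisfying AG (done → AX ¬io): ∅.
New is reachable from Ready and violates done → AX ¬io, so AG fails at Ready.
Ready ∉ Sat(AG (done → AX ¬io)).

No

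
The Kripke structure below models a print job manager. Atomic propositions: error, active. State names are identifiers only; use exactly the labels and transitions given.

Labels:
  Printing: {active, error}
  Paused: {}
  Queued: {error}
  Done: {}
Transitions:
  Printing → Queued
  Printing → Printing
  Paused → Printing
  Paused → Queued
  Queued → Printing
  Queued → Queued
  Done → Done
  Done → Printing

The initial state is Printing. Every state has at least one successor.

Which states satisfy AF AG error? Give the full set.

States satisfying AG error: {Printing, Queued}.
States satisfying AF AG error: {Printing, Paused, Queued}.

{Printing, Paused, Queued}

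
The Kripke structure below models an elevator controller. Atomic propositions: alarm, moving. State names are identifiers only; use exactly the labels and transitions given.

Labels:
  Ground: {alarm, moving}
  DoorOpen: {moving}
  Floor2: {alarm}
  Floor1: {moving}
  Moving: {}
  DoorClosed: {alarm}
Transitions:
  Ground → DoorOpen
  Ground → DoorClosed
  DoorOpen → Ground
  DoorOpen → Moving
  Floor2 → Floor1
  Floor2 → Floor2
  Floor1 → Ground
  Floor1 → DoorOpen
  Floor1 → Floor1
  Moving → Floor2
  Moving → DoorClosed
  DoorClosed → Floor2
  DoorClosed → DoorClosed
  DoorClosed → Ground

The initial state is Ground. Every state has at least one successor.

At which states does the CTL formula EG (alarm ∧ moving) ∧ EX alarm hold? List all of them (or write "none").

States satisfying alarm ∧ moving: {Ground}.
States satisfying EG (alarm ∧ moving): ∅.
States satisfying alarm: {Ground, Floor2, DoorClosed}.
States satisfying EX alarm: {Ground, DoorOpen, Floor2, Floor1, Moving, DoorClosed}.
States satisfying EG (alarm ∧ moving) ∧ EX alarm: ∅.

none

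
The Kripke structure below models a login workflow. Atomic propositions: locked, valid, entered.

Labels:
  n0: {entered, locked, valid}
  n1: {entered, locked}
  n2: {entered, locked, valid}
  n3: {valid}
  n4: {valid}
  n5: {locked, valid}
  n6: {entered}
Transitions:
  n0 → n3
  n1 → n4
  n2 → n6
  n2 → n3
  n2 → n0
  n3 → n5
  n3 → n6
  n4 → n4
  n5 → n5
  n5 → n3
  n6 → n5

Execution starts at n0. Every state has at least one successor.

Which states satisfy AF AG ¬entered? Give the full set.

States satisfying AG ¬entered: {n4}.
States satisfying AF AG ¬entered: {n1, n4}.

{n1, n4}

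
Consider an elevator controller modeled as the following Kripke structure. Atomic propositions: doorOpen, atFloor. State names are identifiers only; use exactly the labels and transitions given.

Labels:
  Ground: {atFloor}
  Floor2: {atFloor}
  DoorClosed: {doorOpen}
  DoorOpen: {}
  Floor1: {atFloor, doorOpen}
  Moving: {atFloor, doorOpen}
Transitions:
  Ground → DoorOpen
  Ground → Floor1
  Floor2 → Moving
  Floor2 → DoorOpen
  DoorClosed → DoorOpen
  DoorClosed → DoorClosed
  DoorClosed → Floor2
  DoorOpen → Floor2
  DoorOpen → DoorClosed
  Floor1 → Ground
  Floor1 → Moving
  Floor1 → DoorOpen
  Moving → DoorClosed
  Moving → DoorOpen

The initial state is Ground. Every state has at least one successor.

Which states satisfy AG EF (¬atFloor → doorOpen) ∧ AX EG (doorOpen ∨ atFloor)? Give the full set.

States satisfying EF (¬atFloor → doorOpen): {Ground, Floor2, DoorClosed, DoorOpen, Floor1, Moving}.
States satisfying AG EF (¬atFloor → doorOpen): {Ground, Floor2, DoorClosed, DoorOpen, Floor1, Moving}.
States satisfying EG (doorOpen ∨ atFloor): {Ground, Floor2, DoorClosed, Floor1, Moving}.
States satisfying AX EG (doorOpen ∨ atFloor): {DoorOpen}.
States satisfying AG EF (¬atFloor → doorOpen) ∧ AX EG (doorOpen ∨ atFloor): {DoorOpen}.

{DoorOpen}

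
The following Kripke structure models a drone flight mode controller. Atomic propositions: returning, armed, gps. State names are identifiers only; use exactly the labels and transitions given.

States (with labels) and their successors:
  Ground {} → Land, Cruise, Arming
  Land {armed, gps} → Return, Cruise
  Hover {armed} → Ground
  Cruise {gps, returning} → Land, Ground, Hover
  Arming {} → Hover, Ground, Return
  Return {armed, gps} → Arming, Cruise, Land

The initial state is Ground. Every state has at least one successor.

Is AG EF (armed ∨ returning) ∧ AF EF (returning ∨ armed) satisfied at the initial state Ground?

States satisfying EF (armed ∨ returning): {Ground, Land, Hover, Cruise, Arming, Return}.
States satisfying AG EF (armed ∨ returning): {Ground, Land, Hover, Cruise, Arming, Return}.
States satisfying EF (returning ∨ armed): {Ground, Land, Hover, Cruise, Arming, Return}.
States satisfying AF EF (returning ∨ armed): {Ground, Land, Hover, Cruise, Arming, Return}.
States satisfying AG EF (armed ∨ returning) ∧ AF EF (returning ∨ armed): {Ground, Land, Hover, Cruise, Arming, Return}.
Ground ∈ Sat(AG EF (armed ∨ returning) ∧ AF EF (returning ∨ armed)).

Holds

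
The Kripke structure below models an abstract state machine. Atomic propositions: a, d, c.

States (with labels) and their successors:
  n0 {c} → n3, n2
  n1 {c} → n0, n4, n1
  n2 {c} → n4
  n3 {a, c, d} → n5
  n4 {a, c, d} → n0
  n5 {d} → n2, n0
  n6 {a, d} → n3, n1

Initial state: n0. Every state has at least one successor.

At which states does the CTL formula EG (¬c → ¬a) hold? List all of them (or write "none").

States satisfying ¬c → ¬a: {n0, n1, n2, n3, n4, n5}.
States satisfying EG (¬c → ¬a): {n0, n1, n2, n3, n4, n5}.

{n0, n1, n2, n3, n4, n5}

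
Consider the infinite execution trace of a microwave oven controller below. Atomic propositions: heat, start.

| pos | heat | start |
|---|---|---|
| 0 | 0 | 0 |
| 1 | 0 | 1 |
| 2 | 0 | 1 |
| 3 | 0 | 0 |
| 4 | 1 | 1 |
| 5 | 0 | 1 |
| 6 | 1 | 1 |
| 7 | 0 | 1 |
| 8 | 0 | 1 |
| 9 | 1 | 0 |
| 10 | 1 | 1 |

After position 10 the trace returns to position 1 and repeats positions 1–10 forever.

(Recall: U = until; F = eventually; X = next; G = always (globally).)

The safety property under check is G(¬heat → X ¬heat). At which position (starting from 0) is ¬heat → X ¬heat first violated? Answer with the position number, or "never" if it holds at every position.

Check ¬heat → X ¬heat at each position in order: 0 ✓, 1 ✓, 2 ✓.
At position 3 the labels are {} and the next position 4 has {heat, start}, so ¬heat → X ¬heat is false there. This is the first violation.

3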